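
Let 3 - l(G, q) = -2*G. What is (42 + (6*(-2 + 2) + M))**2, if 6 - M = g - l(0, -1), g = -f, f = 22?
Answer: 5329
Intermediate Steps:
g = -22 (g = -1*22 = -22)
l(G, q) = 3 + 2*G (l(G, q) = 3 - (-2)*G = 3 + 2*G)
M = 31 (M = 6 - (-22 - (3 + 2*0)) = 6 - (-22 - (3 + 0)) = 6 - (-22 - 1*3) = 6 - (-22 - 3) = 6 - 1*(-25) = 6 + 25 = 31)
(42 + (6*(-2 + 2) + M))**2 = (42 + (6*(-2 + 2) + 31))**2 = (42 + (6*0 + 31))**2 = (42 + (0 + 31))**2 = (42 + 31)**2 = 73**2 = 5329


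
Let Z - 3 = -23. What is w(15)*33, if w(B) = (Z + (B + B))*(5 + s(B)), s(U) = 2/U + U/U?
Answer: 2024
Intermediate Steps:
Z = -20 (Z = 3 - 23 = -20)
s(U) = 1 + 2/U (s(U) = 2/U + 1 = 1 + 2/U)
w(B) = (-20 + 2*B)*(5 + (2 + B)/B) (w(B) = (-20 + (B + B))*(5 + (2 + B)/B) = (-20 + 2*B)*(5 + (2 + B)/B))
w(15)*33 = (-116 - 40/15 + 12*15)*33 = (-116 - 40*1/15 + 180)*33 = (-116 - 8/3 + 180)*33 = (184/3)*33 = 2024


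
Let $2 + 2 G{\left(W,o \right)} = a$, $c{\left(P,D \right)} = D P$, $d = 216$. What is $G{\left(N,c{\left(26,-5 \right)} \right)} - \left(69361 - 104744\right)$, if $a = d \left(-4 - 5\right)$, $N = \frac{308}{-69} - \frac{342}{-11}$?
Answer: $34410$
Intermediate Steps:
$N = \frac{20210}{759}$ ($N = 308 \left(- \frac{1}{69}\right) - - \frac{342}{11} = - \frac{308}{69} + \frac{342}{11} = \frac{20210}{759} \approx 26.627$)
$a = -1944$ ($a = 216 \left(-4 - 5\right) = 216 \left(-9\right) = -1944$)
$G{\left(W,o \right)} = -973$ ($G{\left(W,o \right)} = -1 + \frac{1}{2} \left(-1944\right) = -1 - 972 = -973$)
$G{\left(N,c{\left(26,-5 \right)} \right)} - \left(69361 - 104744\right) = -973 - \left(69361 - 104744\right) = -973 - -35383 = -973 + 35383 = 34410$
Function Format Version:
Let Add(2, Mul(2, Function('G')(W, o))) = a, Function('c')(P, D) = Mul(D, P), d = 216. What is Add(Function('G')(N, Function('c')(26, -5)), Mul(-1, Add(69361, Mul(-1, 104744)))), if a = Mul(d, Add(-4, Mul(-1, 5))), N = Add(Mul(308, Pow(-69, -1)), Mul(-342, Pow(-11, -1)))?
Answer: 34410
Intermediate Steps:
N = Rational(20210, 759) (N = Add(Mul(308, Rational(-1, 69)), Mul(-342, Rational(-1, 11))) = Add(Rational(-308, 69), Rational(342, 11)) = Rational(20210, 759) ≈ 26.627)
a = -1944 (a = Mul(216, Add(-4, Mul(-1, 5))) = Mul(216, Add(-4, -5)) = Mul(216, -9) = -1944)
Function('G')(W, o) = -973 (Function('G')(W, o) = Add(-1, Mul(Rational(1, 2), -1944)) = Add(-1, -972) = -973)
Add(Function('G')(N, Function('c')(26, -5)), Mul(-1, Add(69361, Mul(-1, 104744)))) = Add(-973, Mul(-1, Add(69361, Mul(-1, 104744)))) = Add(-973, Mul(-1, Add(69361, -104744))) = Add(-973, Mul(-1, -35383)) = Add(-973, 35383) = 34410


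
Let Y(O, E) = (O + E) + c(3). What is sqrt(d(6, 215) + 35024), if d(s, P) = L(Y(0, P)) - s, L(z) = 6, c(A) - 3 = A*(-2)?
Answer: 4*sqrt(2189) ≈ 187.15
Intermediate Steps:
c(A) = 3 - 2*A (c(A) = 3 + A*(-2) = 3 - 2*A)
Y(O, E) = -3 + E + O (Y(O, E) = (O + E) + (3 - 2*3) = (E + O) + (3 - 6) = (E + O) - 3 = -3 + E + O)
d(s, P) = 6 - s
sqrt(d(6, 215) + 35024) = sqrt((6 - 1*6) + 35024) = sqrt((6 - 6) + 35024) = sqrt(0 + 35024) = sqrt(35024) = 4*sqrt(2189)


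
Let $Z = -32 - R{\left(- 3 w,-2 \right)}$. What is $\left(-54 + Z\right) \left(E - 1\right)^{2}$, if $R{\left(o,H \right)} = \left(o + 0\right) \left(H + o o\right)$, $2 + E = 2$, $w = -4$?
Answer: $-1790$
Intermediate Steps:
$E = 0$ ($E = -2 + 2 = 0$)
$R{\left(o,H \right)} = o \left(H + o^{2}\right)$
$Z = -1736$ ($Z = -32 - \left(-3\right) \left(-4\right) \left(-2 + \left(\left(-3\right) \left(-4\right)\right)^{2}\right) = -32 - 12 \left(-2 + 12^{2}\right) = -32 - 12 \left(-2 + 144\right) = -32 - 12 \cdot 142 = -32 - 1704 = -1736$)
$\left(-54 + Z\right) \left(E - 1\right)^{2} = \left(-54 - 1736\right) \left(0 - 1\right)^{2} = - 1790 \left(-1\right)^{2} = \left(-1790\right) 1 = -1790$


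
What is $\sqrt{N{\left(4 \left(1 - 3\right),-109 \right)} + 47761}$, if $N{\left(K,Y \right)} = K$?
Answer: $53 \sqrt{17} \approx 218.52$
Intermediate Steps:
$\sqrt{N{\left(4 \left(1 - 3\right),-109 \right)} + 47761} = \sqrt{4 \left(1 - 3\right) + 47761} = \sqrt{4 \left(-2\right) + 47761} = \sqrt{-8 + 47761} = \sqrt{47753} = 53 \sqrt{17}$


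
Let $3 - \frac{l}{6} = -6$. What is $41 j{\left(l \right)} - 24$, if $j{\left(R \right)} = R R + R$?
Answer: $121746$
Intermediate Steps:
$l = 54$ ($l = 18 - -36 = 18 + 36 = 54$)
$j{\left(R \right)} = R + R^{2}$ ($j{\left(R \right)} = R^{2} + R = R + R^{2}$)
$41 j{\left(l \right)} - 24 = 41 \cdot 54 \left(1 + 54\right) - 24 = 41 \cdot 54 \cdot 55 - 24 = 41 \cdot 2970 - 24 = 121770 - 24 = 121746$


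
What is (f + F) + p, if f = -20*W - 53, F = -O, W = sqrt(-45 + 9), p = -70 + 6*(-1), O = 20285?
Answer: -20414 - 120*I ≈ -20414.0 - 120.0*I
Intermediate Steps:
p = -76 (p = -70 - 6 = -76)
W = 6*I (W = sqrt(-36) = 6*I ≈ 6.0*I)
F = -20285 (F = -1*20285 = -20285)
f = -53 - 120*I (f = -120*I - 53 = -53 - 120*I ≈ -53.0 - 120.0*I)
(f + F) + p = ((-53 - 120*I) - 20285) - 76 = (-20338 - 120*I) - 76 = -20414 - 120*I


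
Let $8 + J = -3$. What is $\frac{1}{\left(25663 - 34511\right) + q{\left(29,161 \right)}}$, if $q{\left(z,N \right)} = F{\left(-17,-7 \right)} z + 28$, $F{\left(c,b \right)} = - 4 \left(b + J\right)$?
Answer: $- \frac{1}{6732} \approx -0.00014854$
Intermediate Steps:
$J = -11$ ($J = -8 - 3 = -11$)
$F{\left(c,b \right)} = 44 - 4 b$ ($F{\left(c,b \right)} = - 4 \left(b - 11\right) = - 4 \left(-11 + b\right) = 44 - 4 b$)
$q{\left(z,N \right)} = 28 + 72 z$ ($q{\left(z,N \right)} = \left(44 - -28\right) z + 28 = \left(44 + 28\right) z + 28 = 72 z + 28 = 28 + 72 z$)
$\frac{1}{\left(25663 - 34511\right) + q{\left(29,161 \right)}} = \frac{1}{\left(25663 - 34511\right) + \left(28 + 72 \cdot 29\right)} = \frac{1}{-8848 + \left(28 + 2088\right)} = \frac{1}{-8848 + 2116} = \frac{1}{-6732} = - \frac{1}{6732}$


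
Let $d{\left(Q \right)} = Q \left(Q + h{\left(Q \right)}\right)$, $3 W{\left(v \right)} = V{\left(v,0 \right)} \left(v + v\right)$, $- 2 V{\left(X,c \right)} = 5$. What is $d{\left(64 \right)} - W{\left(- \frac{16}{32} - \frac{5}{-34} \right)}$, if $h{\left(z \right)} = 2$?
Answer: $\frac{71798}{17} \approx 4223.4$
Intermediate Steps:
$V{\left(X,c \right)} = - \frac{5}{2}$ ($V{\left(X,c \right)} = \left(- \frac{1}{2}\right) 5 = - \frac{5}{2}$)
$W{\left(v \right)} = - \frac{5 v}{3}$ ($W{\left(v \right)} = \frac{\left(- \frac{5}{2}\right) \left(v + v\right)}{3} = \frac{\left(- \frac{5}{2}\right) 2 v}{3} = \frac{\left(-5\right) v}{3} = - \frac{5 v}{3}$)
$d{\left(Q \right)} = Q \left(2 + Q\right)$ ($d{\left(Q \right)} = Q \left(Q + 2\right) = Q \left(2 + Q\right)$)
$d{\left(64 \right)} - W{\left(- \frac{16}{32} - \frac{5}{-34} \right)} = 64 \left(2 + 64\right) - - \frac{5 \left(- \frac{16}{32} - \frac{5}{-34}\right)}{3} = 64 \cdot 66 - - \frac{5 \left(\left(-16\right) \frac{1}{32} - - \frac{5}{34}\right)}{3} = 4224 - - \frac{5 \left(- \frac{1}{2} + \frac{5}{34}\right)}{3} = 4224 - \left(- \frac{5}{3}\right) \left(- \frac{6}{17}\right) = 4224 - \frac{10}{17} = \frac{71798}{17}$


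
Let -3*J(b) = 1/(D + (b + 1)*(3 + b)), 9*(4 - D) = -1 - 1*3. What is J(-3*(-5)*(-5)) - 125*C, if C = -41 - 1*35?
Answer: 455923997/47992 ≈ 9500.0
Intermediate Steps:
D = 40/9 (D = 4 - (-1 - 1*3)/9 = 4 - (-1 - 3)/9 = 4 - 1/9*(-4) = 4 + 4/9 = 40/9 ≈ 4.4444)
C = -76 (C = -41 - 35 = -76)
J(b) = -1/(3*(40/9 + (1 + b)*(3 + b))) (J(b) = -1/(3*(40/9 + (b + 1)*(3 + b))) = -1/(3*(40/9 + (1 + b)*(3 + b))))
J(-3*(-5)*(-5)) - 125*C = -3/(67 + 9*(-3*(-5)*(-5))**2 + 36*(-3*(-5)*(-5))) - 125*(-76) = -3/(67 + 9*(15*(-5))**2 + 36*(15*(-5))) + 9500 = -3/(67 + 9*(-75)**2 + 36*(-75)) + 9500 = -3/(67 + 9*5625 - 2700) + 9500 = -3/(67 + 50625 - 2700) + 9500 = -3/47992 + 9500 = 455923997/47992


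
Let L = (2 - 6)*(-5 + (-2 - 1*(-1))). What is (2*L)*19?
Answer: 912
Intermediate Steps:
L = 24 (L = -4*(-5 + (-2 + 1)) = -4*(-5 - 1) = -4*(-6) = 24)
(2*L)*19 = (2*24)*19 = 48*19 = 912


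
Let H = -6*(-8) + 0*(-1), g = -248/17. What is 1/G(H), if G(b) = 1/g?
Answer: -248/17 ≈ -14.588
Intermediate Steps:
g = -248/17 (g = -248*1/17 = -248/17 ≈ -14.588)
H = 48 (H = 48 + 0 = 48)
G(b) = -17/248 (G(b) = 1/(-248/17) = -17/248)
1/G(H) = 1/(-17/248) = -248/17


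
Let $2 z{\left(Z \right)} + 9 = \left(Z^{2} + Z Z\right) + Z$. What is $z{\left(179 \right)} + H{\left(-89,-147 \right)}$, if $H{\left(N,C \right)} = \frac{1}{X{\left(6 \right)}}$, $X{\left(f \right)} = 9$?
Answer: $\frac{289135}{9} \approx 32126.0$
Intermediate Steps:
$z{\left(Z \right)} = - \frac{9}{2} + Z^{2} + \frac{Z}{2}$ ($z{\left(Z \right)} = - \frac{9}{2} + \frac{\left(Z^{2} + Z Z\right) + Z}{2} = - \frac{9}{2} + \frac{\left(Z^{2} + Z^{2}\right) + Z}{2} = - \frac{9}{2} + \frac{2 Z^{2} + Z}{2} = - \frac{9}{2} + \frac{Z + 2 Z^{2}}{2} = - \frac{9}{2} + \left(Z^{2} + \frac{Z}{2}\right) = - \frac{9}{2} + Z^{2} + \frac{Z}{2}$)
$H{\left(N,C \right)} = \frac{1}{9}$
$z{\left(179 \right)} + H{\left(-89,-147 \right)} = \left(- \frac{9}{2} + 179^{2} + \frac{1}{2} \cdot 179\right) + \frac{1}{9} = \left(- \frac{9}{2} + 32041 + \frac{179}{2}\right) + \frac{1}{9} = 32126 + \frac{1}{9} = \frac{289135}{9}$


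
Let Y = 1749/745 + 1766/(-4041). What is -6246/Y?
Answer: -18803864070/5752039 ≈ -3269.1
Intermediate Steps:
Y = 5752039/3010545 (Y = 1749*(1/745) + 1766*(-1/4041) = 1749/745 - 1766/4041 = 5752039/3010545 ≈ 1.9106)
-6246/Y = -6246/5752039/3010545 = -6246*3010545/5752039 = -18803864070/5752039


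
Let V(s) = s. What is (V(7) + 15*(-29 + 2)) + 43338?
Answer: 42940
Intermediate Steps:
(V(7) + 15*(-29 + 2)) + 43338 = (7 + 15*(-29 + 2)) + 43338 = (7 + 15*(-27)) + 43338 = (7 - 405) + 43338 = -398 + 43338 = 42940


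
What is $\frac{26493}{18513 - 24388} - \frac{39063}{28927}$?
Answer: $- \frac{995858136}{169946125} \approx -5.8598$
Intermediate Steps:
$\frac{26493}{18513 - 24388} - \frac{39063}{28927} = \frac{26493}{-5875} - \frac{39063}{28927} = 26493 \left(- \frac{1}{5875}\right) - \frac{39063}{28927} = - \frac{26493}{5875} - \frac{39063}{28927} = - \frac{995858136}{169946125}$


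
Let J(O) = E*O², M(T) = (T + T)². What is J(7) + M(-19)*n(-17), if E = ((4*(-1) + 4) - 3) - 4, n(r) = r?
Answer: -24891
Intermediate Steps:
M(T) = 4*T² (M(T) = (2*T)² = 4*T²)
E = -7 (E = ((-4 + 4) - 3) - 4 = (0 - 3) - 4 = -3 - 4 = -7)
J(O) = -7*O²
J(7) + M(-19)*n(-17) = -7*7² + (4*(-19)²)*(-17) = -7*49 + (4*361)*(-17) = -343 + 1444*(-17) = -343 - 24548 = -24891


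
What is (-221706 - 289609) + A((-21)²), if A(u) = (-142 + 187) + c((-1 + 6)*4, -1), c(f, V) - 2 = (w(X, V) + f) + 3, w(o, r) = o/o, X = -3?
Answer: -511244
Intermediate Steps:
w(o, r) = 1
c(f, V) = 6 + f (c(f, V) = 2 + ((1 + f) + 3) = 2 + (4 + f) = 6 + f)
A(u) = 71 (A(u) = (-142 + 187) + (6 + (-1 + 6)*4) = 45 + (6 + 5*4) = 45 + (6 + 20) = 45 + 26 = 71)
(-221706 - 289609) + A((-21)²) = (-221706 - 289609) + 71 = -511315 + 71 = -511244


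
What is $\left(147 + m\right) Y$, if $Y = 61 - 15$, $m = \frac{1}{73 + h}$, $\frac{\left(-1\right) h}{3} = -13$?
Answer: $\frac{378695}{56} \approx 6762.4$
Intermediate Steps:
$h = 39$ ($h = \left(-3\right) \left(-13\right) = 39$)
$m = \frac{1}{112}$ ($m = \frac{1}{73 + 39} = \frac{1}{112} \approx 0.0089286$)
$Y = 46$ ($Y = 61 - 15 = 46$)
$\left(147 + m\right) Y = \left(147 + \frac{1}{112}\right) 46 = \frac{16465}{112} \cdot 46 = \frac{378695}{56}$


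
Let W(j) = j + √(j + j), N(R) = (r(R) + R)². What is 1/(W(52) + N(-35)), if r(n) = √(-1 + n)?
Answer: 1/(1241 - 420*I + 2*√26) ≈ 0.0007183 + 0.00024112*I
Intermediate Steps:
N(R) = (R + √(-1 + R))² (N(R) = (√(-1 + R) + R)² = (R + √(-1 + R))²)
W(j) = j + √2*√j (W(j) = j + √(2*j) = j + √2*√j)
1/(W(52) + N(-35)) = 1/((52 + √2*√52) + (-35 + √(-1 - 35))²) = 1/((52 + √2*(2*√13)) + (-35 + √(-36))²) = 1/((52 + 2*√26) + (-35 + 6*I)²) = 1/(52 + (-35 + 6*I)² + 2*√26)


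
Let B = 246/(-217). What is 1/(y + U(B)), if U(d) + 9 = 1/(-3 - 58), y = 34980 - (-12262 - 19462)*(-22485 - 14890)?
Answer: -61/72324621270 ≈ -8.4342e-10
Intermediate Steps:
B = -246/217 (B = 246*(-1/217) = -246/217 ≈ -1.1336)
y = -1185649520 (y = 34980 - (-31724)*(-37375) = 34980 - 1*1185684500 = 34980 - 1185684500 = -1185649520)
U(d) = -550/61 (U(d) = -9 + 1/(-3 - 58) = -9 + 1/(-61) = -9 - 1/61 = -550/61)
1/(y + U(B)) = 1/(-1185649520 - 550/61) = 1/(-72324621270/61) = -61/72324621270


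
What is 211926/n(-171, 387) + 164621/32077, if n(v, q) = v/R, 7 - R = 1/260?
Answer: -8338834379/962310 ≈ -8665.4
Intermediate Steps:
R = 1819/260 (R = 7 - 1/260 = 1819/260 ≈ 6.9962)
n(v, q) = 260*v/1819 (n(v, q) = v/(1819/260) = v*(260/1819) = 260*v/1819)
211926/n(-171, 387) + 164621/32077 = 211926/(((260/1819)*(-171))) + 164621/32077 = 211926/(-44460/1819) + 164621*(1/32077) = 211926*(-1819/44460) + 164621/32077 = -260117/30 + 164621/32077 = -8338834379/962310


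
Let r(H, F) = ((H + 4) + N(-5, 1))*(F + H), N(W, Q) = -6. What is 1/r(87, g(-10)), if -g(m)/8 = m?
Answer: 1/14195 ≈ 7.0447e-5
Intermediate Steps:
g(m) = -8*m
r(H, F) = (-2 + H)*(F + H) (r(H, F) = ((H + 4) - 6)*(F + H) = ((4 + H) - 6)*(F + H) = (-2 + H)*(F + H))
1/r(87, g(-10)) = 1/(87² - (-16)*(-10) - 2*87 - 8*(-10)*87) = 1/(7569 - 2*80 - 174 + 80*87) = 1/(7569 - 160 - 174 + 6960) = 1/14195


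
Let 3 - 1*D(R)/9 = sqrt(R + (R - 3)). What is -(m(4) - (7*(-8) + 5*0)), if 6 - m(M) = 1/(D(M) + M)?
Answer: -34441/556 + 9*sqrt(5)/556 ≈ -61.908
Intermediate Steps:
D(R) = 27 - 9*sqrt(-3 + 2*R) (D(R) = 27 - 9*sqrt(R + (R - 3)) = 27 - 9*sqrt(R + (-3 + R)) = 27 - 9*sqrt(-3 + 2*R))
m(M) = 6 - 1/(27 + M - 9*sqrt(-3 + 2*M)) (m(M) = 6 - 1/((27 - 9*sqrt(-3 + 2*M)) + M) = 6 - 1/(27 + M - 9*sqrt(-3 + 2*M)))
-(m(4) - (7*(-8) + 5*0)) = -((161 - 54*sqrt(-3 + 2*4) + 6*4)/(27 + 4 - 9*sqrt(-3 + 2*4)) - (7*(-8) + 5*0)) = -((161 - 54*sqrt(-3 + 8) + 24)/(27 + 4 - 9*sqrt(-3 + 8)) - (-56 + 0)) = -((161 - 54*sqrt(5) + 24)/(27 + 4 - 9*sqrt(5)) - 1*(-56)) = -((185 - 54*sqrt(5))/(31 - 9*sqrt(5)) + 56) = -(56 + (185 - 54*sqrt(5))/(31 - 9*sqrt(5))) = -56 - (185 - 54*sqrt(5))/(31 - 9*sqrt(5))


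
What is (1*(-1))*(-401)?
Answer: 401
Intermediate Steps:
(1*(-1))*(-401) = -1*(-401) = 401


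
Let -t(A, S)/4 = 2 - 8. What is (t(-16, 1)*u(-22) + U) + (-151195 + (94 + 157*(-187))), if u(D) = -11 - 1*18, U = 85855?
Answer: -95301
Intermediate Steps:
t(A, S) = 24 (t(A, S) = -4*(2 - 8) = -4*(-6) = 24)
u(D) = -29 (u(D) = -11 - 18 = -29)
(t(-16, 1)*u(-22) + U) + (-151195 + (94 + 157*(-187))) = (24*(-29) + 85855) + (-151195 + (94 + 157*(-187))) = (-696 + 85855) + (-151195 + (94 - 29359)) = 85159 + (-151195 - 29265) = 85159 - 180460 = -95301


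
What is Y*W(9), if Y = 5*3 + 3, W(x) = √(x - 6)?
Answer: 18*√3 ≈ 31.177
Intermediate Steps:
W(x) = √(-6 + x)
Y = 18 (Y = 15 + 3 = 18)
Y*W(9) = 18*√(-6 + 9) = 18*√3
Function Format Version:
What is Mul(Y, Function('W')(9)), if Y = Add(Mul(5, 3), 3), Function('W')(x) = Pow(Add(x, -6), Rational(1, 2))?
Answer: Mul(18, Pow(3, Rational(1, 2))) ≈ 31.177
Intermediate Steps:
Function('W')(x) = Pow(Add(-6, x), Rational(1, 2))
Y = 18 (Y = Add(15, 3) = 18)
Mul(Y, Function('W')(9)) = Mul(18, Pow(Add(-6, 9), Rational(1, 2))) = Mul(18, Pow(3, Rational(1, 2)))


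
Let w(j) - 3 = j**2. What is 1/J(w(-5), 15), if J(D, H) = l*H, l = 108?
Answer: 1/1620 ≈ 0.00061728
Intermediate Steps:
w(j) = 3 + j**2
J(D, H) = 108*H
1/J(w(-5), 15) = 1/(108*15) = 1/1620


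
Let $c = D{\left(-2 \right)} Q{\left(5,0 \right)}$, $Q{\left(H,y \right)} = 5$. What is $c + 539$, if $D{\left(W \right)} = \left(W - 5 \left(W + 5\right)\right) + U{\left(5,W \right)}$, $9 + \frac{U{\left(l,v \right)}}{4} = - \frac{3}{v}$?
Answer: $304$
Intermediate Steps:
$U{\left(l,v \right)} = -36 - \frac{12}{v}$ ($U{\left(l,v \right)} = -36 + 4 \left(- \frac{3}{v}\right) = -36 - \frac{12}{v}$)
$D{\left(W \right)} = -61 - \frac{12}{W} - 4 W$ ($D{\left(W \right)} = \left(W - 5 \left(W + 5\right)\right) - \left(36 + \frac{12}{W}\right) = \left(W - 5 \left(5 + W\right)\right) - \left(36 + \frac{12}{W}\right) = \left(W - \left(25 + 5 W\right)\right) - \left(36 + \frac{12}{W}\right) = \left(-25 - 4 W\right) - \left(36 + \frac{12}{W}\right) = -61 - \frac{12}{W} - 4 W$)
$c = -235$ ($c = \left(-61 - \frac{12}{-2} - -8\right) 5 = \left(-61 - -6 + 8\right) 5 = \left(-61 + 6 + 8\right) 5 = \left(-47\right) 5 = -235$)
$c + 539 = -235 + 539 = 304$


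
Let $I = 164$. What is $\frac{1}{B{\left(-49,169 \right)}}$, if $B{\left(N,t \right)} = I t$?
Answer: $\frac{1}{27716} \approx 3.608 \cdot 10^{-5}$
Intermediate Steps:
$B{\left(N,t \right)} = 164 t$
$\frac{1}{B{\left(-49,169 \right)}} = \frac{1}{164 \cdot 169} = \frac{1}{27716}$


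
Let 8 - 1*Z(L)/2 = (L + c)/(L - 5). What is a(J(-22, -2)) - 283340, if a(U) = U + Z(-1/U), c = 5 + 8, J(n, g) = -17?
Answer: -1983350/7 ≈ -2.8334e+5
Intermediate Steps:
c = 13
Z(L) = 16 - 2*(13 + L)/(-5 + L) (Z(L) = 16 - 2*(L + 13)/(L - 5) = 16 - 2*(13 + L)/(-5 + L))
a(U) = U + 2*(-53 - 7/U)/(-5 - 1/U) (a(U) = U + 2*(-53 + 7*(-1/U))/(-5 - 1/U) = U + 2*(-53 - 7/U)/(-5 - 1/U))
a(J(-22, -2)) - 283340 = (14 + 5*(-17)² + 107*(-17))/(1 + 5*(-17)) - 283340 = (14 + 5*289 - 1819)/(1 - 85) - 283340 = (14 + 1445 - 1819)/(-84) - 283340 = -1/84*(-360) - 283340 = 30/7 - 283340 = -1983350/7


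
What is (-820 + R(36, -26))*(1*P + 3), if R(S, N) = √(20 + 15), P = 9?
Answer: -9840 + 12*√35 ≈ -9769.0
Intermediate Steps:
R(S, N) = √35
(-820 + R(36, -26))*(1*P + 3) = (-820 + √35)*(1*9 + 3) = (-820 + √35)*(9 + 3) = (-820 + √35)*12 = -9840 + 12*√35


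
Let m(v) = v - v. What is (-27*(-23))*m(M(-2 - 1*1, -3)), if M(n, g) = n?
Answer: 0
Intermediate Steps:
m(v) = 0
(-27*(-23))*m(M(-2 - 1*1, -3)) = -27*(-23)*0 = 621*0 = 0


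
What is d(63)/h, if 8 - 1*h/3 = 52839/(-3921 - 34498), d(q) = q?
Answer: 7833/3497 ≈ 2.2399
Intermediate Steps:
h = 10491/373 (h = 24 - 158517/(-3921 - 34498) = 24 - 158517/(-38419) = 24 - 158517*(-1)/38419 = 24 - 3*(-513/373) = 24 + 1539/373 = 10491/373 ≈ 28.126)
d(63)/h = 63/(10491/373) = 63*(373/10491) = 7833/3497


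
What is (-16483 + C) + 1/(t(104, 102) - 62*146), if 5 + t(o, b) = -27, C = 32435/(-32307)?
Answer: -1612557522817/97825596 ≈ -16484.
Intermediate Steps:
C = -32435/32307 (C = 32435*(-1/32307) = -32435/32307 ≈ -1.0040)
t(o, b) = -32 (t(o, b) = -5 - 27 = -32)
(-16483 + C) + 1/(t(104, 102) - 62*146) = (-16483 - 32435/32307) + 1/(-32 - 62*146) = -532548716/32307 + 1/(-32 - 9052) = -532548716/32307 + 1/(-9084) = -532548716/32307 - 1/9084 = -1612557522817/97825596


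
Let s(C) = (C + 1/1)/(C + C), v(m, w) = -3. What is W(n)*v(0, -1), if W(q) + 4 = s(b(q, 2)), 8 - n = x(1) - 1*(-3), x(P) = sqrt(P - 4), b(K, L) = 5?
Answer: 51/5 ≈ 10.200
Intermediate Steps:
x(P) = sqrt(-4 + P)
n = 5 - I*sqrt(3) (n = 8 - (sqrt(-4 + 1) - 1*(-3)) = 8 - (sqrt(-3) + 3) = 8 - (I*sqrt(3) + 3) = 8 - (3 + I*sqrt(3)) = 8 + (-3 - I*sqrt(3)) = 5 - I*sqrt(3) ≈ 5.0 - 1.732*I)
s(C) = (1 + C)/(2*C) (s(C) = (C + 1)/((2*C)) = (1 + C)*(1/(2*C)) = (1 + C)/(2*C))
W(q) = -17/5 (W(q) = -4 + (1/2)*(1 + 5)/5 = -4 + (1/2)*(1/5)*6 = -4 + 3/5 = -17/5)
W(n)*v(0, -1) = -17/5*(-3) = 51/5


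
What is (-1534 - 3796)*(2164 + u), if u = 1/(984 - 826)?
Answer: -911198145/79 ≈ -1.1534e+7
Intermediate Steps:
u = 1/158 ≈ 0.0063291
(-1534 - 3796)*(2164 + u) = (-1534 - 3796)*(2164 + 1/158) = -5330*341913/158 = -911198145/79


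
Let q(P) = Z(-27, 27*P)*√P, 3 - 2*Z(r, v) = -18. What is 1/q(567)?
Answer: 2*√7/1323 ≈ 0.0039996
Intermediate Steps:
Z(r, v) = 21/2 (Z(r, v) = 3/2 - ½*(-18) = 3/2 + 9 = 21/2)
q(P) = 21*√P/2
1/q(567) = 1/(21*√567/2) = 1/(21*(9*√7)/2) = 1/(189*√7/2) = 2*√7/1323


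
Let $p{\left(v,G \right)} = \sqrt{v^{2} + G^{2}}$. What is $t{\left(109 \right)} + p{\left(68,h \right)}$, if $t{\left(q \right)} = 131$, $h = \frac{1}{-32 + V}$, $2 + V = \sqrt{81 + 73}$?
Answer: $131 + \sqrt{4624 + \frac{1}{\left(34 - \sqrt{154}\right)^{2}}} \approx 199.0$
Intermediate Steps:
$V = -2 + \sqrt{154}$ ($V = -2 + \sqrt{81 + 73} = -2 + \sqrt{154} \approx 10.41$)
$h = \frac{1}{-34 + \sqrt{154}}$ ($h = \frac{1}{-32 - \left(2 - \sqrt{154}\right)} = \frac{1}{-34 + \sqrt{154}} \approx -0.046317$)
$p{\left(v,G \right)} = \sqrt{G^{2} + v^{2}}$
$t{\left(109 \right)} + p{\left(68,h \right)} = 131 + \sqrt{\left(- \frac{17}{501} - \frac{\sqrt{154}}{1002}\right)^{2} + 68^{2}} = 131 + \sqrt{\left(- \frac{17}{501} - \frac{\sqrt{154}}{1002}\right)^{2} + 4624} = 131 + \sqrt{4624 + \left(- \frac{17}{501} - \frac{\sqrt{154}}{1002}\right)^{2}}$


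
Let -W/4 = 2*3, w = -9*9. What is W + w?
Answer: -105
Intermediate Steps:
w = -81
W = -24 (W = -8*3 = -4*6 = -24)
W + w = -24 - 81 = -105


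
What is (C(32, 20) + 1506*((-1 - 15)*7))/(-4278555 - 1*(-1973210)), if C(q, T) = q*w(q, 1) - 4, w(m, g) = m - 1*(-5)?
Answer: 167492/2305345 ≈ 0.072654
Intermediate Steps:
w(m, g) = 5 + m (w(m, g) = m + 5 = 5 + m)
C(q, T) = -4 + q*(5 + q) (C(q, T) = q*(5 + q) - 4 = -4 + q*(5 + q))
(C(32, 20) + 1506*((-1 - 15)*7))/(-4278555 - 1*(-1973210)) = ((-4 + 32*(5 + 32)) + 1506*((-1 - 15)*7))/(-4278555 - 1*(-1973210)) = ((-4 + 32*37) + 1506*(-16*7))/(-4278555 + 1973210) = ((-4 + 1184) + 1506*(-112))/(-2305345) = (1180 - 168672)*(-1/2305345) = -167492*(-1/2305345) = 167492/2305345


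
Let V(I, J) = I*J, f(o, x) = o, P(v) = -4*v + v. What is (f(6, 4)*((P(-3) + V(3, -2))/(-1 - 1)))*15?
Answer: -135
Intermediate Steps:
P(v) = -3*v
(f(6, 4)*((P(-3) + V(3, -2))/(-1 - 1)))*15 = (6*((-3*(-3) + 3*(-2))/(-1 - 1)))*15 = (6*((9 - 6)/(-2)))*15 = (6*(3*(-1/2)))*15 = (6*(-3/2))*15 = -9*15 = -135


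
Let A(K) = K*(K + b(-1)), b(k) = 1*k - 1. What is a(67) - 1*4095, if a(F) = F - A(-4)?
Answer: -4052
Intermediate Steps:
b(k) = -1 + k (b(k) = k - 1 = -1 + k)
A(K) = K*(-2 + K) (A(K) = K*(K + (-1 - 1)) = K*(K - 2) = K*(-2 + K))
a(F) = -24 + F (a(F) = F - (-4)*(-2 - 4) = F - (-4)*(-6) = F - 1*24 = F - 24 = -24 + F)
a(67) - 1*4095 = (-24 + 67) - 1*4095 = 43 - 4095 = -4052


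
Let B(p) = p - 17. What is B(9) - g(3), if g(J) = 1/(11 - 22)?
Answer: -87/11 ≈ -7.9091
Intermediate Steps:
B(p) = -17 + p
g(J) = -1/11 (g(J) = 1/(-11) = -1/11)
B(9) - g(3) = (-17 + 9) - 1*(-1/11) = -8 + 1/11 = -87/11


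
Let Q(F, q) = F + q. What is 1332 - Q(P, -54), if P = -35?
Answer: 1421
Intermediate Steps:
1332 - Q(P, -54) = 1332 - (-35 - 54) = 1332 - 1*(-89) = 1332 + 89 = 1421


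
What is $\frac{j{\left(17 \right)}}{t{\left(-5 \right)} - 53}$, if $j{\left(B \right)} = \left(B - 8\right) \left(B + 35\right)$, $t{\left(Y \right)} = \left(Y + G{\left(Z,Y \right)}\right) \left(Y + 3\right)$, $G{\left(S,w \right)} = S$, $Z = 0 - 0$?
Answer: $- \frac{468}{43} \approx -10.884$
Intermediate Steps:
$Z = 0$ ($Z = 0 + 0 = 0$)
$t{\left(Y \right)} = Y \left(3 + Y\right)$ ($t{\left(Y \right)} = \left(Y + 0\right) \left(Y + 3\right) = Y \left(3 + Y\right)$)
$j{\left(B \right)} = \left(-8 + B\right) \left(35 + B\right)$
$\frac{j{\left(17 \right)}}{t{\left(-5 \right)} - 53} = \frac{-280 + 17^{2} + 27 \cdot 17}{- 5 \left(3 - 5\right) - 53} = \frac{-280 + 289 + 459}{\left(-5\right) \left(-2\right) - 53} = \frac{468}{10 - 53} = \frac{468}{-43} = 468 \left(- \frac{1}{43}\right) = - \frac{468}{43}$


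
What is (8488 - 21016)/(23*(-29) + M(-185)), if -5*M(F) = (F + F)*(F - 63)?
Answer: 12528/19019 ≈ 0.65871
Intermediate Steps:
M(F) = -2*F*(-63 + F)/5 (M(F) = -(F + F)*(F - 63)/5 = -2*F*(-63 + F)/5)
(8488 - 21016)/(23*(-29) + M(-185)) = (8488 - 21016)/(23*(-29) + (2/5)*(-185)*(63 - 1*(-185))) = -12528/(-667 + (2/5)*(-185)*(63 + 185)) = -12528/(-667 + (2/5)*(-185)*248) = -12528/(-667 - 18352) = -12528/(-19019) = -12528*(-1/19019) = 12528/19019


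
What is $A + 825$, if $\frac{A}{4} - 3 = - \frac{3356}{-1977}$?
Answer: $\frac{1668173}{1977} \approx 843.79$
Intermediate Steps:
$A = \frac{37148}{1977}$ ($A = 12 + 4 \left(- \frac{3356}{-1977}\right) = 12 + 4 \left(\left(-3356\right) \left(- \frac{1}{1977}\right)\right) = 12 + 4 \cdot \frac{3356}{1977} = 12 + \frac{13424}{1977} = \frac{37148}{1977} \approx 18.79$)
$A + 825 = \frac{37148}{1977} + 825 = \frac{1668173}{1977}$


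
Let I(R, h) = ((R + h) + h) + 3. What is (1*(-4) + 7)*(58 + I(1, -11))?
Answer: 120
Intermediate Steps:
I(R, h) = 3 + R + 2*h (I(R, h) = (R + 2*h) + 3 = 3 + R + 2*h)
(1*(-4) + 7)*(58 + I(1, -11)) = (1*(-4) + 7)*(58 + (3 + 1 + 2*(-11))) = (-4 + 7)*(58 + (3 + 1 - 22)) = 3*(58 - 18) = 3*40 = 120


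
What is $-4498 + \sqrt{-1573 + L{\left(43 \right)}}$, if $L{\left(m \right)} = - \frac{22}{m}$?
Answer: $-4498 + \frac{i \sqrt{2909423}}{43} \approx -4498.0 + 39.668 i$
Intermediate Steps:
$-4498 + \sqrt{-1573 + L{\left(43 \right)}} = -4498 + \sqrt{-1573 - \frac{22}{43}} = -4498 + \sqrt{- \frac{67661}{43}} = -4498 + \frac{i \sqrt{2909423}}{43}$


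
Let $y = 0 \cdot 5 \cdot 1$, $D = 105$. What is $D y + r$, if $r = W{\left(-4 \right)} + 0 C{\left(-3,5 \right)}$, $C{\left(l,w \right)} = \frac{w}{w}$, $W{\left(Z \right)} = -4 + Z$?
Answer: $-8$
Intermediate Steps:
$C{\left(l,w \right)} = 1$
$r = -8$ ($r = \left(-4 - 4\right) + 0 \cdot 1 = -8 + 0 = -8$)
$y = 0$ ($y = 0 \cdot 1 = 0$)
$D y + r = 105 \cdot 0 - 8 = 0 - 8 = -8$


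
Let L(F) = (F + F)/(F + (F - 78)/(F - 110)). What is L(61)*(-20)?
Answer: -59780/1503 ≈ -39.774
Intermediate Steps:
L(F) = 2*F/(F + (-78 + F)/(-110 + F)) (L(F) = (2*F)/(F + (-78 + F)/(-110 + F)) = 2*F/(F + (-78 + F)/(-110 + F)))
L(61)*(-20) = (2*61*(-110 + 61)/(-78 + 61² - 109*61))*(-20) = (2*61*(-49)/(-78 + 3721 - 6649))*(-20) = (2*61*(-49)/(-3006))*(-20) = (2*61*(-1/3006)*(-49))*(-20) = (2989/1503)*(-20) = -59780/1503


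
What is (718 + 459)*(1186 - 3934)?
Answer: -3234396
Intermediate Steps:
(718 + 459)*(1186 - 3934) = 1177*(-2748) = -3234396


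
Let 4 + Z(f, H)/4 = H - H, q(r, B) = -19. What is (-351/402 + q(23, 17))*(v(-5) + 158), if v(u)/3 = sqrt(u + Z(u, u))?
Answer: -210377/67 - 7989*I*sqrt(21)/134 ≈ -3140.0 - 273.21*I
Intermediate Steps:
Z(f, H) = -16 (Z(f, H) = -16 + 4*(H - H) = -16 + 4*0 = -16 + 0 = -16)
v(u) = 3*sqrt(-16 + u) (v(u) = 3*sqrt(u - 16) = 3*sqrt(-16 + u))
(-351/402 + q(23, 17))*(v(-5) + 158) = (-351/402 - 19)*(3*sqrt(-16 - 5) + 158) = (-351*1/402 - 19)*(3*sqrt(-21) + 158) = (-117/134 - 19)*(3*(I*sqrt(21)) + 158) = -2663*(3*I*sqrt(21) + 158)/134 = -2663*(158 + 3*I*sqrt(21))/134 = -210377/67 - 7989*I*sqrt(21)/134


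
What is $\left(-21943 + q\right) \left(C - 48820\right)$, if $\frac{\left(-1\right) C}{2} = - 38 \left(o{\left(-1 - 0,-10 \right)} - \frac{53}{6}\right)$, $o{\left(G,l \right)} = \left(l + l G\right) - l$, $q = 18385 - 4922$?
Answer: $\frac{1239725120}{3} \approx 4.1324 \cdot 10^{8}$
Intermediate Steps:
$q = 13463$ ($q = 18385 - 4922 = 13463$)
$o{\left(G,l \right)} = G l$ ($o{\left(G,l \right)} = \left(l + G l\right) - l = G l$)
$C = \frac{266}{3}$ ($C = - 2 \left(- 38 \left(\left(-1 - 0\right) \left(-10\right) - \frac{53}{6}\right)\right) = - 2 \left(- 38 \left(\left(-1 + 0\right) \left(-10\right) - \frac{53}{6}\right)\right) = - 2 \left(- 38 \left(\left(-1\right) \left(-10\right) - \frac{53}{6}\right)\right) = - 2 \left(- 38 \left(10 - \frac{53}{6}\right)\right) = - 2 \left(\left(-38\right) \frac{7}{6}\right) = \left(-2\right) \left(- \frac{133}{3}\right) = \frac{266}{3} \approx 88.667$)
$\left(-21943 + q\right) \left(C - 48820\right) = \left(-21943 + 13463\right) \left(\frac{266}{3} - 48820\right) = \left(-8480\right) \left(- \frac{146194}{3}\right) = \frac{1239725120}{3}$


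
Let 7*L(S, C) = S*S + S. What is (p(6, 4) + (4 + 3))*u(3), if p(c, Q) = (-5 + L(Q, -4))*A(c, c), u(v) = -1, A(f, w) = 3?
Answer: -4/7 ≈ -0.57143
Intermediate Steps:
L(S, C) = S/7 + S**2/7 (L(S, C) = (S*S + S)/7 = (S**2 + S)/7 = (S + S**2)/7 = S/7 + S**2/7)
p(c, Q) = -15 + 3*Q*(1 + Q)/7 (p(c, Q) = (-5 + Q*(1 + Q)/7)*3 = -15 + 3*Q*(1 + Q)/7)
(p(6, 4) + (4 + 3))*u(3) = ((-15 + (3/7)*4*(1 + 4)) + (4 + 3))*(-1) = ((-15 + (3/7)*4*5) + 7)*(-1) = ((-15 + 60/7) + 7)*(-1) = (-45/7 + 7)*(-1) = (4/7)*(-1) = -4/7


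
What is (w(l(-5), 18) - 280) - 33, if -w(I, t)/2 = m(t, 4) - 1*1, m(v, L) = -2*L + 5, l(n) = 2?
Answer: -305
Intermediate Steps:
m(v, L) = 5 - 2*L
w(I, t) = 8 (w(I, t) = -2*((5 - 2*4) - 1*1) = -2*((5 - 8) - 1) = -2*(-3 - 1) = -2*(-4) = 8)
(w(l(-5), 18) - 280) - 33 = (8 - 280) - 33 = -272 - 33 = -305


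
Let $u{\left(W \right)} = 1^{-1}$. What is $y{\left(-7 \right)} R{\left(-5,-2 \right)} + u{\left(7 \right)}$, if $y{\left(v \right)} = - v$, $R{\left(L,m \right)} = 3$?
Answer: $22$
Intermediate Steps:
$u{\left(W \right)} = 1$
$y{\left(-7 \right)} R{\left(-5,-2 \right)} + u{\left(7 \right)} = \left(-1\right) \left(-7\right) 3 + 1 = 7 \cdot 3 + 1 = 21 + 1 = 22$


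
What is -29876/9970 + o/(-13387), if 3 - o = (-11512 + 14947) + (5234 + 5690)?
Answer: -128410346/66734195 ≈ -1.9242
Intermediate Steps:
o = -14356 (o = 3 - ((-11512 + 14947) + (5234 + 5690)) = 3 - (3435 + 10924) = 3 - 1*14359 = 3 - 14359 = -14356)
-29876/9970 + o/(-13387) = -29876/9970 - 14356/(-13387) = -29876*1/9970 - 14356*(-1/13387) = -14938/4985 + 14356/13387 = -128410346/66734195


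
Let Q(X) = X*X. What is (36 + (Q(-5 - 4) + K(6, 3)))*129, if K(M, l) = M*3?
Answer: 17415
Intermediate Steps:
Q(X) = X²
K(M, l) = 3*M
(36 + (Q(-5 - 4) + K(6, 3)))*129 = (36 + ((-5 - 4)² + 3*6))*129 = (36 + ((-9)² + 18))*129 = (36 + (81 + 18))*129 = (36 + 99)*129 = 135*129 = 17415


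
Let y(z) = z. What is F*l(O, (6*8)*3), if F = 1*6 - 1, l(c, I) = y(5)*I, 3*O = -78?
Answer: 3600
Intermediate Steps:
O = -26 (O = (⅓)*(-78) = -26)
l(c, I) = 5*I
F = 5 (F = 6 - 1 = 5)
F*l(O, (6*8)*3) = 5*(5*((6*8)*3)) = 5*(5*(48*3)) = 5*(5*144) = 5*720 = 3600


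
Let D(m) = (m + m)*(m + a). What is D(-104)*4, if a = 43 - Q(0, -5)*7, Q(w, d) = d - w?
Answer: 21632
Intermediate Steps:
a = 78 (a = 43 - (-5 - 1*0)*7 = 43 - (-5 + 0)*7 = 43 - (-5)*7 = 43 - 1*(-35) = 43 + 35 = 78)
D(m) = 2*m*(78 + m) (D(m) = (m + m)*(m + 78) = (2*m)*(78 + m) = 2*m*(78 + m))
D(-104)*4 = (2*(-104)*(78 - 104))*4 = (2*(-104)*(-26))*4 = 5408*4 = 21632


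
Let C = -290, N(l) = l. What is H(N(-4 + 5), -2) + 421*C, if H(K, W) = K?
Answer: -122089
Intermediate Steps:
H(N(-4 + 5), -2) + 421*C = (-4 + 5) + 421*(-290) = 1 - 122090 = -122089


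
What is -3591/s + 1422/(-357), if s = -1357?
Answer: -215889/161483 ≈ -1.3369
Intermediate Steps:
-3591/s + 1422/(-357) = -3591/(-1357) + 1422/(-357) = -3591*(-1/1357) + 1422*(-1/357) = 3591/1357 - 474/119 = -215889/161483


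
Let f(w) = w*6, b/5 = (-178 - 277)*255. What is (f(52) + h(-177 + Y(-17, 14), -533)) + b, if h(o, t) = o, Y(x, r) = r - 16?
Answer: -579992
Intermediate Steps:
Y(x, r) = -16 + r
b = -580125 (b = 5*((-178 - 277)*255) = 5*(-455*255) = 5*(-116025) = -580125)
f(w) = 6*w
(f(52) + h(-177 + Y(-17, 14), -533)) + b = (6*52 + (-177 + (-16 + 14))) - 580125 = (312 + (-177 - 2)) - 580125 = (312 - 179) - 580125 = 133 - 580125 = -579992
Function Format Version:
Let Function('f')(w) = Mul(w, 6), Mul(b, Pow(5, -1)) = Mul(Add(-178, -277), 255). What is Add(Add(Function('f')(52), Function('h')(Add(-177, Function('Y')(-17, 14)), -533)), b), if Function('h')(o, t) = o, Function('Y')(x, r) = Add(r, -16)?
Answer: -579992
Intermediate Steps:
Function('Y')(x, r) = Add(-16, r)
b = -580125 (b = Mul(5, Mul(Add(-178, -277), 255)) = Mul(5, Mul(-455, 255)) = Mul(5, -116025) = -580125)
Function('f')(w) = Mul(6, w)
Add(Add(Function('f')(52), Function('h')(Add(-177, Function('Y')(-17, 14)), -533)), b) = Add(Add(Mul(6, 52), Add(-177, Add(-16, 14))), -580125) = Add(Add(312, Add(-177, -2)), -580125) = Add(Add(312, -179), -580125) = Add(133, -580125) = -579992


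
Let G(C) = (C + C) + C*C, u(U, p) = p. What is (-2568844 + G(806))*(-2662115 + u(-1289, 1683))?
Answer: 5101633761472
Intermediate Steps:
G(C) = C² + 2*C (G(C) = 2*C + C² = C² + 2*C)
(-2568844 + G(806))*(-2662115 + u(-1289, 1683)) = (-2568844 + 806*(2 + 806))*(-2662115 + 1683) = (-2568844 + 806*808)*(-2660432) = (-2568844 + 651248)*(-2660432) = -1917596*(-2660432) = 5101633761472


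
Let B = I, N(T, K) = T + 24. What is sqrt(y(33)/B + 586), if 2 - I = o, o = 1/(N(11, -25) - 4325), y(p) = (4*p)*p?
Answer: 7*sqrt(4153152514)/8581 ≈ 52.571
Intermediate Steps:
N(T, K) = 24 + T
y(p) = 4*p**2
o = -1/4290 (o = 1/((24 + 11) - 4325) = 1/(35 - 4325) = 1/(-4290) = -1/4290 ≈ -0.00023310)
I = 8581/4290 (I = 2 - 1*(-1/4290) = 2 + 1/4290 = 8581/4290 ≈ 2.0002)
B = 8581/4290 ≈ 2.0002
sqrt(y(33)/B + 586) = sqrt((4*33**2)/(8581/4290) + 586) = sqrt((4*1089)*(4290/8581) + 586) = sqrt(4356*(4290/8581) + 586) = sqrt(18687240/8581 + 586) = sqrt(23715706/8581) = 7*sqrt(4153152514)/8581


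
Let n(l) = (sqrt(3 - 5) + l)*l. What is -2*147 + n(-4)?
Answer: -278 - 4*I*sqrt(2) ≈ -278.0 - 5.6569*I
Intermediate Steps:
n(l) = l*(l + I*sqrt(2)) (n(l) = (sqrt(-2) + l)*l = (I*sqrt(2) + l)*l = (l + I*sqrt(2))*l = l*(l + I*sqrt(2)))
-2*147 + n(-4) = -2*147 - 4*(-4 + I*sqrt(2)) = -294 + (16 - 4*I*sqrt(2)) = -278 - 4*I*sqrt(2)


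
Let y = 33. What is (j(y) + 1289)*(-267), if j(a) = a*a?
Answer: -634926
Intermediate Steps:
j(a) = a**2
(j(y) + 1289)*(-267) = (33**2 + 1289)*(-267) = (1089 + 1289)*(-267) = 2378*(-267) = -634926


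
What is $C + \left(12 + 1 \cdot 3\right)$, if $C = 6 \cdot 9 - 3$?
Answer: $66$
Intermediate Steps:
$C = 51$ ($C = 54 - 3 = 51$)
$C + \left(12 + 1 \cdot 3\right) = 51 + \left(12 + 1 \cdot 3\right) = 51 + \left(12 + 3\right) = 51 + 15 = 66$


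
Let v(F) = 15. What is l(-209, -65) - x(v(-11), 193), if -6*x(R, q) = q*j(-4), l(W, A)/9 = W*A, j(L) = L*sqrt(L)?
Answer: 122265 - 772*I/3 ≈ 1.2227e+5 - 257.33*I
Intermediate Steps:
j(L) = L**(3/2)
l(W, A) = 9*A*W (l(W, A) = 9*(W*A) = 9*(A*W) = 9*A*W)
x(R, q) = 4*I*q/3 (x(R, q) = -q*(-4)**(3/2)/6 = -q*(-8*I)/6 = -(-4)*I*q/3 = 4*I*q/3)
l(-209, -65) - x(v(-11), 193) = 9*(-65)*(-209) - 4*I*193/3 = 122265 - 772*I/3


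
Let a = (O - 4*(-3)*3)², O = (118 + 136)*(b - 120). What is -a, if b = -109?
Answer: -3379096900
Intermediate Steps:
O = -58166 (O = (118 + 136)*(-109 - 120) = 254*(-229) = -58166)
a = 3379096900 (a = (-58166 - 4*(-3)*3)² = (-58166 + 12*3)² = (-58166 + 36)² = (-58130)² = 3379096900)
-a = -1*3379096900 = -3379096900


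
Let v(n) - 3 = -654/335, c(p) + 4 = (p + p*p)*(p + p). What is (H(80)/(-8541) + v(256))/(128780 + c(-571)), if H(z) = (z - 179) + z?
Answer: -751064/265778662781385 ≈ -2.8259e-9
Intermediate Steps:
c(p) = -4 + 2*p*(p + p²) (c(p) = -4 + (p + p*p)*(p + p) = -4 + (p + p²)*(2*p) = -4 + 2*p*(p + p²))
H(z) = -179 + 2*z (H(z) = (-179 + z) + z = -179 + 2*z)
v(n) = 351/335 (v(n) = 3 - 654/335 = 351/335)
(H(80)/(-8541) + v(256))/(128780 + c(-571)) = ((-179 + 2*80)/(-8541) + 351/335)/(128780 + (-4 + 2*(-571)² + 2*(-571)³)) = ((-179 + 160)*(-1/8541) + 351/335)/(128780 + (-4 + 2*326041 + 2*(-186169411))) = (-19*(-1/8541) + 351/335)/(128780 + (-4 + 652082 - 372338822)) = (19/8541 + 351/335)/(128780 - 371686744) = (3004256/2861235)/(-371557964) = (3004256/2861235)*(-1/371557964) = -751064/265778662781385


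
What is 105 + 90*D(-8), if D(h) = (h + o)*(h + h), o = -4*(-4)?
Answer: -11415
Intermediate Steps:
o = 16
D(h) = 2*h*(16 + h) (D(h) = (h + 16)*(h + h) = (16 + h)*(2*h) = 2*h*(16 + h))
105 + 90*D(-8) = 105 + 90*(2*(-8)*(16 - 8)) = 105 + 90*(2*(-8)*8) = 105 + 90*(-128) = 105 - 11520 = -11415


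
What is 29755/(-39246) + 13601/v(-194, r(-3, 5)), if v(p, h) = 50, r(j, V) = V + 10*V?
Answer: 133074274/490575 ≈ 271.26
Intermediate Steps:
r(j, V) = 11*V
29755/(-39246) + 13601/v(-194, r(-3, 5)) = 29755/(-39246) + 13601/50 = 29755*(-1/39246) + 13601*(1/50) = -29755/39246 + 13601/50 = 133074274/490575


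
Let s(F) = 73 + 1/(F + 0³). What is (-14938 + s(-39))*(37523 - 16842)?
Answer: -11989520216/39 ≈ -3.0742e+8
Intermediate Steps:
s(F) = 73 + 1/F (s(F) = 73 + 1/(F + 0) = 73 + 1/F)
(-14938 + s(-39))*(37523 - 16842) = (-14938 + (73 + 1/(-39)))*(37523 - 16842) = (-14938 + (73 - 1/39))*20681 = (-14938 + 2846/39)*20681 = -579736/39*20681 = -11989520216/39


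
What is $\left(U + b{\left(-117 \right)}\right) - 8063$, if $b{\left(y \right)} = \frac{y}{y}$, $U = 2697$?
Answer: $-5365$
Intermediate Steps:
$b{\left(y \right)} = 1$
$\left(U + b{\left(-117 \right)}\right) - 8063 = \left(2697 + 1\right) - 8063 = 2698 - 8063 = -5365$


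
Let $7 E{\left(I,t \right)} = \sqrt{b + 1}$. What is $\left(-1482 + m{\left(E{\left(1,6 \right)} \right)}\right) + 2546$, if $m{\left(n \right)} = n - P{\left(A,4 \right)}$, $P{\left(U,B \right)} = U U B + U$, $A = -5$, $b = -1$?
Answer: $969$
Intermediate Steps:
$E{\left(I,t \right)} = 0$ ($E{\left(I,t \right)} = \frac{\sqrt{-1 + 1}}{7} = \frac{\sqrt{0}}{7} = \frac{1}{7} \cdot 0 = 0$)
$P{\left(U,B \right)} = U + B U^{2}$ ($P{\left(U,B \right)} = U^{2} B + U = B U^{2} + U = U + B U^{2}$)
$m{\left(n \right)} = -95 + n$ ($m{\left(n \right)} = n - - 5 \left(1 + 4 \left(-5\right)\right) = n - - 5 \left(1 - 20\right) = n - \left(-5\right) \left(-19\right) = n - 95 = -95 + n$)
$\left(-1482 + m{\left(E{\left(1,6 \right)} \right)}\right) + 2546 = \left(-1482 + \left(-95 + 0\right)\right) + 2546 = \left(-1482 - 95\right) + 2546 = -1577 + 2546 = 969$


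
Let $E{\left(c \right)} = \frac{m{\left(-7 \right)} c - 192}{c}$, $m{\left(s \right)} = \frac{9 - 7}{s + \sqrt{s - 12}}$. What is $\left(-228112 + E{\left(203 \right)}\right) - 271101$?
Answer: $- \frac{3445576075}{6902} - \frac{i \sqrt{19}}{34} \approx -4.9921 \cdot 10^{5} - 0.1282 i$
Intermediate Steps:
$m{\left(s \right)} = \frac{2}{s + \sqrt{-12 + s}}$
$E{\left(c \right)} = \frac{-192 + \frac{2 c}{-7 + i \sqrt{19}}}{c}$ ($E{\left(c \right)} = \frac{\frac{2}{-7 + \sqrt{-12 - 7}} c - 192}{c} = \frac{\frac{2}{-7 + \sqrt{-19}} c - 192}{c} = \frac{\frac{2}{-7 + i \sqrt{19}} c - 192}{c} = \frac{\frac{2 c}{-7 + i \sqrt{19}} - 192}{c} = \frac{-192 + \frac{2 c}{-7 + i \sqrt{19}}}{c}$)
$\left(-228112 + E{\left(203 \right)}\right) - 271101 = \left(-228112 + \frac{2 \left(-672 - 203 + 96 i \sqrt{19}\right)}{203 \left(7 - i \sqrt{19}\right)}\right) - 271101 = \left(-228112 + 2 \cdot \frac{1}{203} \frac{1}{7 - i \sqrt{19}} \left(-672 - 203 + 96 i \sqrt{19}\right)\right) - 271101 = \left(-228112 + 2 \cdot \frac{1}{203} \frac{1}{7 - i \sqrt{19}} \left(-875 + 96 i \sqrt{19}\right)\right) - 271101 = \left(-228112 + \frac{2 \left(-875 + 96 i \sqrt{19}\right)}{203 \left(7 - i \sqrt{19}\right)}\right) - 271101 = -499213 + \frac{2 \left(-875 + 96 i \sqrt{19}\right)}{203 \left(7 - i \sqrt{19}\right)}$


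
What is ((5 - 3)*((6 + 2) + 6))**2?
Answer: 784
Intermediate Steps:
((5 - 3)*((6 + 2) + 6))**2 = (2*(8 + 6))**2 = (2*14)**2 = 28**2 = 784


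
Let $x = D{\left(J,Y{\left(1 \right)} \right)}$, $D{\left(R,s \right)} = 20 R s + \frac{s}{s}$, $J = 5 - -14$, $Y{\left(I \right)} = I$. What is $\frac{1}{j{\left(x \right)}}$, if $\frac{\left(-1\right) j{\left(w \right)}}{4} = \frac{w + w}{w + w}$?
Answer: $- \frac{1}{4} \approx -0.25$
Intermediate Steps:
$J = 19$ ($J = 5 + 14 = 19$)
$D{\left(R,s \right)} = 1 + 20 R s$ ($D{\left(R,s \right)} = 20 R s + 1 = 1 + 20 R s$)
$x = 381$ ($x = 1 + 20 \cdot 19 \cdot 1 = 1 + 380 = 381$)
$j{\left(w \right)} = -4$ ($j{\left(w \right)} = - 4 \frac{w + w}{w + w} = - 4 \frac{2 w}{2 w} = - 4 \cdot 2 w \frac{1}{2 w} = \left(-4\right) 1 = -4$)
$\frac{1}{j{\left(x \right)}} = \frac{1}{-4} = - \frac{1}{4}$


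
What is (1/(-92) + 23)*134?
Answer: 141705/46 ≈ 3080.5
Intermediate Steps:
(1/(-92) + 23)*134 = (-1/92 + 23)*134 = (2115/92)*134 = 141705/46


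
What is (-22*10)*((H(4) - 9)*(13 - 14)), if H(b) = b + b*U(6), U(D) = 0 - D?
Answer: -6380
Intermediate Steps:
U(D) = -D
H(b) = -5*b (H(b) = b + b*(-1*6) = b + b*(-6) = b - 6*b = -5*b)
(-22*10)*((H(4) - 9)*(13 - 14)) = (-22*10)*((-5*4 - 9)*(13 - 14)) = -220*(-20 - 9)*(-1) = -(-6380)*(-1) = -220*29 = -6380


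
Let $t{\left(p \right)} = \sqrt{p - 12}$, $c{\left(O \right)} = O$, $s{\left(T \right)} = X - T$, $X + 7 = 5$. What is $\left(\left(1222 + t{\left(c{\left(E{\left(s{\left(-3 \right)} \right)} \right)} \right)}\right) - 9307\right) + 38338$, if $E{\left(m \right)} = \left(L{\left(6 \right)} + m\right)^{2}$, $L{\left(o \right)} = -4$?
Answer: $30253 + i \sqrt{3} \approx 30253.0 + 1.732 i$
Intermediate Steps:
$X = -2$ ($X = -7 + 5 = -2$)
$s{\left(T \right)} = -2 - T$
$E{\left(m \right)} = \left(-4 + m\right)^{2}$
$t{\left(p \right)} = \sqrt{-12 + p}$
$\left(\left(1222 + t{\left(c{\left(E{\left(s{\left(-3 \right)} \right)} \right)} \right)}\right) - 9307\right) + 38338 = \left(\left(1222 + \sqrt{-12 + \left(-4 - -1\right)^{2}}\right) - 9307\right) + 38338 = \left(\left(1222 + \sqrt{-12 + \left(-4 + \left(-2 + 3\right)\right)^{2}}\right) - 9307\right) + 38338 = \left(\left(1222 + \sqrt{-12 + \left(-4 + 1\right)^{2}}\right) - 9307\right) + 38338 = \left(\left(1222 + \sqrt{-12 + \left(-3\right)^{2}}\right) - 9307\right) + 38338 = \left(\left(1222 + \sqrt{-12 + 9}\right) - 9307\right) + 38338 = \left(\left(1222 + \sqrt{-3}\right) - 9307\right) + 38338 = \left(\left(1222 + i \sqrt{3}\right) - 9307\right) + 38338 = \left(-8085 + i \sqrt{3}\right) + 38338 = 30253 + i \sqrt{3}$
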